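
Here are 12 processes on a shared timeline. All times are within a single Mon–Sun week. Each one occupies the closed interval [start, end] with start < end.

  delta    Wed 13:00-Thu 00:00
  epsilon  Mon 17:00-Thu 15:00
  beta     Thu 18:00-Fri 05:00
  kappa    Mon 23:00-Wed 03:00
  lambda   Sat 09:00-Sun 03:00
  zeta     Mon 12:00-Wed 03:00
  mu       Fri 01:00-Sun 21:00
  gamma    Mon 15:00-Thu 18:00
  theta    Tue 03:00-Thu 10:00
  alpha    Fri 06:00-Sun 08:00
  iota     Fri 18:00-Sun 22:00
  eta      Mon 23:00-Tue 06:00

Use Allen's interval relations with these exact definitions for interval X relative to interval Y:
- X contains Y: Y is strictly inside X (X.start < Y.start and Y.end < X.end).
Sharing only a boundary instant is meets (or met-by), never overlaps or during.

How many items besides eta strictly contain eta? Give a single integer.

3

Target eta = [Mon 23:00, Tue 06:00].
alpha [Fri 06:00, Sun 08:00] → after → no.
beta [Thu 18:00, Fri 05:00] → after → no.
delta [Wed 13:00, Thu 00:00] → after → no.
epsilon [Mon 17:00, Thu 15:00] → contains → counts.
gamma [Mon 15:00, Thu 18:00] → contains → counts.
iota [Fri 18:00, Sun 22:00] → after → no.
kappa [Mon 23:00, Wed 03:00] → started-by → no.
lambda [Sat 09:00, Sun 03:00] → after → no.
mu [Fri 01:00, Sun 21:00] → after → no.
theta [Tue 03:00, Thu 10:00] → overlapped-by → no.
zeta [Mon 12:00, Wed 03:00] → contains → counts.
Total: 3.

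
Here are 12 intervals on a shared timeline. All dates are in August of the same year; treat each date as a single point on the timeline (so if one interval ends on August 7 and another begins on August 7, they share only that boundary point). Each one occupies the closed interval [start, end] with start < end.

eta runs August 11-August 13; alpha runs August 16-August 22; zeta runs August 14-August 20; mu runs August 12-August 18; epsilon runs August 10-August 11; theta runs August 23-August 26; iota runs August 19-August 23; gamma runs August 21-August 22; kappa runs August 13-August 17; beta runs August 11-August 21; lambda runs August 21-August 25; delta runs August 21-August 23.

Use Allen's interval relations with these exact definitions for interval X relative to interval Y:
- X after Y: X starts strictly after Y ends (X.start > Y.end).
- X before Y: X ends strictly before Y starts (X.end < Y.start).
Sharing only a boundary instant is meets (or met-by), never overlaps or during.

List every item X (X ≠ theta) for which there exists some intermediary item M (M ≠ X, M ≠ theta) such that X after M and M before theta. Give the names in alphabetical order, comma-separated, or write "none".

alpha, delta, gamma, iota, kappa, lambda, mu, zeta

Target theta = [August 23, August 26].
Intermediaries M with M before theta: alpha, beta, epsilon, eta, gamma, kappa, mu, zeta.
Via alpha — items with X after alpha: none.
Via beta — items with X after beta: none.
Via epsilon — items with X after epsilon: alpha, delta, gamma, iota, kappa, lambda, mu, zeta.
Via eta — items with X after eta: alpha, delta, gamma, iota, lambda, zeta.
Via gamma — items with X after gamma: none.
Via kappa — items with X after kappa: delta, gamma, iota, lambda.
Via mu — items with X after mu: delta, gamma, iota, lambda.
Via zeta — items with X after zeta: delta, gamma, lambda.
Union: alpha, delta, gamma, iota, kappa, lambda, mu, zeta.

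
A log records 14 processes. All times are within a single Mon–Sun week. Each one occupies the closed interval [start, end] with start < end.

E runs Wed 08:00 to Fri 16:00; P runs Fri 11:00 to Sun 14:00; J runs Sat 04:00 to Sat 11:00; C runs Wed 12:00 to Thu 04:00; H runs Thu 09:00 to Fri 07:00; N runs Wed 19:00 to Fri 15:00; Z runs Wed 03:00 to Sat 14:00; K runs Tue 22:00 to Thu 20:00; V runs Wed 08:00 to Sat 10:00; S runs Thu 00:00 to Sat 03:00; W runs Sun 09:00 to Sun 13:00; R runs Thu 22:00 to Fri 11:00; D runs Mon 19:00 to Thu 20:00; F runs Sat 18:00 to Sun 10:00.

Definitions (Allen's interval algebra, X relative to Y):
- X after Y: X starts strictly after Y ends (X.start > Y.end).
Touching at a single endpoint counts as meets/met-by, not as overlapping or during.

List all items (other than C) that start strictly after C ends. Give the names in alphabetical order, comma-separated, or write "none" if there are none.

F, H, J, P, R, W

Target C = [Wed 12:00, Thu 04:00].
D [Mon 19:00, Thu 20:00] → contains → no.
E [Wed 08:00, Fri 16:00] → contains → no.
F [Sat 18:00, Sun 10:00] → after → yes.
H [Thu 09:00, Fri 07:00] → after → yes.
J [Sat 04:00, Sat 11:00] → after → yes.
K [Tue 22:00, Thu 20:00] → contains → no.
N [Wed 19:00, Fri 15:00] → overlapped-by → no.
P [Fri 11:00, Sun 14:00] → after → yes.
R [Thu 22:00, Fri 11:00] → after → yes.
S [Thu 00:00, Sat 03:00] → overlapped-by → no.
V [Wed 08:00, Sat 10:00] → contains → no.
W [Sun 09:00, Sun 13:00] → after → yes.
Z [Wed 03:00, Sat 14:00] → contains → no.
Result: F, H, J, P, R, W.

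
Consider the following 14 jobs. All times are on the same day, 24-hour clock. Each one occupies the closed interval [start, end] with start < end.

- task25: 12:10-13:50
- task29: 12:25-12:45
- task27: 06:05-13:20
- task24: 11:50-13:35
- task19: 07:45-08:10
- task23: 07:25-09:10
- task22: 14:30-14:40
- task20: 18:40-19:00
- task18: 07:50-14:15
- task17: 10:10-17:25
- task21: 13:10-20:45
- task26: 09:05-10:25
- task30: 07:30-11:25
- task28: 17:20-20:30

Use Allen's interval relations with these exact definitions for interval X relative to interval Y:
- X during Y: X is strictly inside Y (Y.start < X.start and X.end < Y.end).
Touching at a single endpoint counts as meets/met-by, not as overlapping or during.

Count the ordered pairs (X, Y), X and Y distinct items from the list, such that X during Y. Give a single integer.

22

Checking all 182 ordered pairs for relation 'during'; matching pairs in alphabetical order:
(task19, task23): task19 during task23 ✓
(task19, task27): task19 during task27 ✓
(task19, task30): task19 during task30 ✓
(task20, task21): task20 during task21 ✓
(task20, task28): task20 during task28 ✓
(task22, task17): task22 during task17 ✓
(task22, task21): task22 during task21 ✓
(task23, task27): task23 during task27 ✓
(task24, task17): task24 during task17 ✓
(task24, task18): task24 during task18 ✓
(task25, task17): task25 during task17 ✓
(task25, task18): task25 during task18 ✓
(task26, task18): task26 during task18 ✓
(task26, task27): task26 during task27 ✓
(task26, task30): task26 during task30 ✓
(task28, task21): task28 during task21 ✓
(task29, task17): task29 during task17 ✓
(task29, task18): task29 during task18 ✓
(task29, task24): task29 during task24 ✓
(task29, task25): task29 during task25 ✓
(task29, task27): task29 during task27 ✓
(task30, task27): task30 during task27 ✓
Count: 22.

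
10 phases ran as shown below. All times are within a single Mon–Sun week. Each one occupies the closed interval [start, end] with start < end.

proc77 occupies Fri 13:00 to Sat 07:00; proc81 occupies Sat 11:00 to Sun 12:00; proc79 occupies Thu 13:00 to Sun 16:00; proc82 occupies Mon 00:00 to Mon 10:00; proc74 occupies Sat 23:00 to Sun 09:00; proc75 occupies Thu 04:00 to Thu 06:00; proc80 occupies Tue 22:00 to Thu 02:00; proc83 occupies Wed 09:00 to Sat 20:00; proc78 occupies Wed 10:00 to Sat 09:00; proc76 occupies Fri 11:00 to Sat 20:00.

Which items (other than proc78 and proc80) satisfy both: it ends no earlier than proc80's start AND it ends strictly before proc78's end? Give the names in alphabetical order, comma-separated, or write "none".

Conditions: its end is no earlier than proc80's start (X.end >= Tue 22:00) AND its end is strictly before proc78's end (X.end < Sat 09:00).
proc74: end Sun 09:00 >= Tue 22:00? ✓; end Sun 09:00 < Sat 09:00? ✗ → no.
proc75: end Thu 06:00 >= Tue 22:00? ✓; end Thu 06:00 < Sat 09:00? ✓ → yes.
proc76: end Sat 20:00 >= Tue 22:00? ✓; end Sat 20:00 < Sat 09:00? ✗ → no.
proc77: end Sat 07:00 >= Tue 22:00? ✓; end Sat 07:00 < Sat 09:00? ✓ → yes.
proc79: end Sun 16:00 >= Tue 22:00? ✓; end Sun 16:00 < Sat 09:00? ✗ → no.
proc81: end Sun 12:00 >= Tue 22:00? ✓; end Sun 12:00 < Sat 09:00? ✗ → no.
proc82: end Mon 10:00 >= Tue 22:00? ✗; end Mon 10:00 < Sat 09:00? ✓ → no.
proc83: end Sat 20:00 >= Tue 22:00? ✓; end Sat 20:00 < Sat 09:00? ✗ → no.
Result: proc75, proc77.

proc75, proc77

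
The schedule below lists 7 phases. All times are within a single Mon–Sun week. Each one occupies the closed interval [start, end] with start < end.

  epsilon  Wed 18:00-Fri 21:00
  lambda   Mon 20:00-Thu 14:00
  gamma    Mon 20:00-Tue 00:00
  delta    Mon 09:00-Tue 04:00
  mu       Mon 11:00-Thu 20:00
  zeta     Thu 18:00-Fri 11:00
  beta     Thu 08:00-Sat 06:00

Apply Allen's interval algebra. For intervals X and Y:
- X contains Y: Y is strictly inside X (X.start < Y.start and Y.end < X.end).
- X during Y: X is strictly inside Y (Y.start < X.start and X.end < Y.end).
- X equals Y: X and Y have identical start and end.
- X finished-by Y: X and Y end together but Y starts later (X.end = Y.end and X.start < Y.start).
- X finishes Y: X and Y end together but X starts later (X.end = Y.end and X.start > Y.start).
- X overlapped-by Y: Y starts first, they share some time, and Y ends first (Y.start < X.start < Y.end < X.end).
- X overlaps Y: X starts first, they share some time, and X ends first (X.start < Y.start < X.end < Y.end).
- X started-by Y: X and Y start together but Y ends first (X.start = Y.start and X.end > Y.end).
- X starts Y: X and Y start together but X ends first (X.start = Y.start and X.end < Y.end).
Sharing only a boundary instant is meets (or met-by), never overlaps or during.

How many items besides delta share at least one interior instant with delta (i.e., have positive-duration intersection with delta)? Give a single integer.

Target delta = [Mon 09:00, Tue 04:00].
beta [Thu 08:00, Sat 06:00] → after → no.
epsilon [Wed 18:00, Fri 21:00] → after → no.
gamma [Mon 20:00, Tue 00:00] → during → counts.
lambda [Mon 20:00, Thu 14:00] → overlapped-by → counts.
mu [Mon 11:00, Thu 20:00] → overlapped-by → counts.
zeta [Thu 18:00, Fri 11:00] → after → no.
Total: 3.

3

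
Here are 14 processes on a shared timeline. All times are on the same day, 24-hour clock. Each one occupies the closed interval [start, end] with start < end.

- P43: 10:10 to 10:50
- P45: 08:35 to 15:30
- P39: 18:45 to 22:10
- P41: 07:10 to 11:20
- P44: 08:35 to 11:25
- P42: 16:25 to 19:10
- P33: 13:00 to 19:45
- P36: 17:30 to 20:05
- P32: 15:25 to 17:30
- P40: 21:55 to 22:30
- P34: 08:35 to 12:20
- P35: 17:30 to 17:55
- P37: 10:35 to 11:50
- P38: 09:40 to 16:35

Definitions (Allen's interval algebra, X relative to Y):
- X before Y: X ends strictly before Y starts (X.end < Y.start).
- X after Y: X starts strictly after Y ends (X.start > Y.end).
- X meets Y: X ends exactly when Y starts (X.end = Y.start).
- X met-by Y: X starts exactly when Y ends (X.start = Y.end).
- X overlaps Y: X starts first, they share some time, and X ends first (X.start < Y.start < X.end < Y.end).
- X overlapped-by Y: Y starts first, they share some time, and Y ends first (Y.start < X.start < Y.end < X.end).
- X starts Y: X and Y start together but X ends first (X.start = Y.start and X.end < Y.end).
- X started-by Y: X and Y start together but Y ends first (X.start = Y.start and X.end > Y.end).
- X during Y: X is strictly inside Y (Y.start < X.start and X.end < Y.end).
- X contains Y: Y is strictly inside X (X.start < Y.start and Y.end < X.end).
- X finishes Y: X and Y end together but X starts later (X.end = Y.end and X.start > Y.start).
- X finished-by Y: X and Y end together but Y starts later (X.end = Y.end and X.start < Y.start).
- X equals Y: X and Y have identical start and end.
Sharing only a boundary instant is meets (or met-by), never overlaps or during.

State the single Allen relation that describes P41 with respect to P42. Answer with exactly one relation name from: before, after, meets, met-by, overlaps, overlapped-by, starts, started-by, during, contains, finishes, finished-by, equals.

before

P41 = [07:10, 11:20]; P42 = [16:25, 19:10].
Compare endpoints: P41.start < P42.start, P41.start < P42.end, P41.end < P42.start, P41.end < P42.end.
That pattern is 'before'.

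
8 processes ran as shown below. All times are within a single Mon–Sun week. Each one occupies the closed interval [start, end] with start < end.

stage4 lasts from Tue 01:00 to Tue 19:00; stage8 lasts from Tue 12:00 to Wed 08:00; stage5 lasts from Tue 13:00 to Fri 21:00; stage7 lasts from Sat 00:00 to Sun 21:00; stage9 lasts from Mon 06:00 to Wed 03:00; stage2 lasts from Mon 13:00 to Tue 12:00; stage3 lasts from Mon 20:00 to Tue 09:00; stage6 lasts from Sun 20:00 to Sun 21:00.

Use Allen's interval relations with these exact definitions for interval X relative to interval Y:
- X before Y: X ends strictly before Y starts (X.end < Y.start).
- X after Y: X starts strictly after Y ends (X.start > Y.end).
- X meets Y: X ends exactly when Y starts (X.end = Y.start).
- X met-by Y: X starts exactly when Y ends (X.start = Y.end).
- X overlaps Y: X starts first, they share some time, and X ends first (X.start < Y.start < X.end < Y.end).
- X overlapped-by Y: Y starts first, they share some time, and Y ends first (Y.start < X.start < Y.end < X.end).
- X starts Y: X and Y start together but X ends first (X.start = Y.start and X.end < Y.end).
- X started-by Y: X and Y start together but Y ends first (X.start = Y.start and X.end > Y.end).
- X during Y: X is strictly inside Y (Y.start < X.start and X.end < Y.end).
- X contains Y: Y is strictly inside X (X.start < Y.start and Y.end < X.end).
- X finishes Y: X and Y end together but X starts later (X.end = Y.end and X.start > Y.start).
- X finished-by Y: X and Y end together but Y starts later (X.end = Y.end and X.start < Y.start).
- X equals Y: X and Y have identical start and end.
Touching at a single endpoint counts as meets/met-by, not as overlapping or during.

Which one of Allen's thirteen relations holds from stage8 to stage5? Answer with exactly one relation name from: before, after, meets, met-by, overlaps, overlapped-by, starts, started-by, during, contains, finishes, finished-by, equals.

stage8 = [Tue 12:00, Wed 08:00]; stage5 = [Tue 13:00, Fri 21:00].
Compare endpoints: stage8.start < stage5.start, stage8.start < stage5.end, stage8.end > stage5.start, stage8.end < stage5.end.
That pattern is 'overlaps'.

overlaps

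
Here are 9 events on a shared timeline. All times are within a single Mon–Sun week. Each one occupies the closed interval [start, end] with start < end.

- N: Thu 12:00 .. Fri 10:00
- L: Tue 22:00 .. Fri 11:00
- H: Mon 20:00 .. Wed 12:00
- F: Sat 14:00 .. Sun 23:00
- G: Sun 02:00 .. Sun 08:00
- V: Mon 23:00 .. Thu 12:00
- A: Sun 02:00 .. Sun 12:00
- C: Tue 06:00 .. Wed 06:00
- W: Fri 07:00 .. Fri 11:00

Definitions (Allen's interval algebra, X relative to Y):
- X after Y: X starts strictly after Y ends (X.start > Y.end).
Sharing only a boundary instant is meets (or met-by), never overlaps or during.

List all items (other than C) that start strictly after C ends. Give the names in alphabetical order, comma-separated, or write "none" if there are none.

A, F, G, N, W

Target C = [Tue 06:00, Wed 06:00].
A [Sun 02:00, Sun 12:00] → after → yes.
F [Sat 14:00, Sun 23:00] → after → yes.
G [Sun 02:00, Sun 08:00] → after → yes.
H [Mon 20:00, Wed 12:00] → contains → no.
L [Tue 22:00, Fri 11:00] → overlapped-by → no.
N [Thu 12:00, Fri 10:00] → after → yes.
V [Mon 23:00, Thu 12:00] → contains → no.
W [Fri 07:00, Fri 11:00] → after → yes.
Result: A, F, G, N, W.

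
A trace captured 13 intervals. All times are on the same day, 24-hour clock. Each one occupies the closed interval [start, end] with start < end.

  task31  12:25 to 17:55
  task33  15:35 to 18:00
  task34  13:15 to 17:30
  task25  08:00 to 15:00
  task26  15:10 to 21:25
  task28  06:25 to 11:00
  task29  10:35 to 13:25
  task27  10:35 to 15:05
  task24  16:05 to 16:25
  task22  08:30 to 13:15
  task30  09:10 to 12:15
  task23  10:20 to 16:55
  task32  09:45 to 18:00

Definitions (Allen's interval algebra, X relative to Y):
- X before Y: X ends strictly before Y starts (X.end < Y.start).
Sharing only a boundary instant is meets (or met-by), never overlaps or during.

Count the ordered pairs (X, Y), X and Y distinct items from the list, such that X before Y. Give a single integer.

22

Checking all 156 ordered pairs for relation 'before'; matching pairs in alphabetical order:
(task22, task24): task22 before task24 ✓
(task22, task26): task22 before task26 ✓
(task22, task33): task22 before task33 ✓
(task25, task24): task25 before task24 ✓
(task25, task26): task25 before task26 ✓
(task25, task33): task25 before task33 ✓
(task27, task24): task27 before task24 ✓
(task27, task26): task27 before task26 ✓
(task27, task33): task27 before task33 ✓
(task28, task24): task28 before task24 ✓
(task28, task26): task28 before task26 ✓
(task28, task31): task28 before task31 ✓
(task28, task33): task28 before task33 ✓
(task28, task34): task28 before task34 ✓
(task29, task24): task29 before task24 ✓
(task29, task26): task29 before task26 ✓
(task29, task33): task29 before task33 ✓
(task30, task24): task30 before task24 ✓
(task30, task26): task30 before task26 ✓
(task30, task31): task30 before task31 ✓
(task30, task33): task30 before task33 ✓
(task30, task34): task30 before task34 ✓
Count: 22.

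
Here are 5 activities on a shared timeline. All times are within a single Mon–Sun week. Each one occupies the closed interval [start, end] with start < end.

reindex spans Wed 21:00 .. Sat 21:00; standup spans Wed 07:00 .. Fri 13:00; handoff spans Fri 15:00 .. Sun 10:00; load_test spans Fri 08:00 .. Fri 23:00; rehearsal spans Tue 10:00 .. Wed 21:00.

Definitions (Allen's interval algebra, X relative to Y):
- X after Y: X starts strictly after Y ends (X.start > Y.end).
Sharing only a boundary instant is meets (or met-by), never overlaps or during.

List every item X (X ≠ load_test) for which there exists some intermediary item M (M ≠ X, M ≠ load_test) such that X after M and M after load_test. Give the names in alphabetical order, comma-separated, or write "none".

Target load_test = [Fri 08:00, Fri 23:00].
Intermediaries M with M after load_test: none.
Union: none.

none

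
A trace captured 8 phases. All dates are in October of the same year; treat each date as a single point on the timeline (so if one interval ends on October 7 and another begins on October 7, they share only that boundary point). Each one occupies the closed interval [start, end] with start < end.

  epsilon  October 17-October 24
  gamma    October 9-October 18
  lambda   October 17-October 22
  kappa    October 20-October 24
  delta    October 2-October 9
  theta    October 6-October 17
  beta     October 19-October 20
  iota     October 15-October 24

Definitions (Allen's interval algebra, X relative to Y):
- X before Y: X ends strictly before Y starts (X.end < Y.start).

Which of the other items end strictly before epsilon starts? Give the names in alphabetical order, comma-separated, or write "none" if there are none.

delta

Target epsilon = [October 17, October 24].
beta [October 19, October 20] → during → no.
delta [October 2, October 9] → before → yes.
gamma [October 9, October 18] → overlaps → no.
iota [October 15, October 24] → finished-by → no.
kappa [October 20, October 24] → finishes → no.
lambda [October 17, October 22] → starts → no.
theta [October 6, October 17] → meets → no.
Result: delta.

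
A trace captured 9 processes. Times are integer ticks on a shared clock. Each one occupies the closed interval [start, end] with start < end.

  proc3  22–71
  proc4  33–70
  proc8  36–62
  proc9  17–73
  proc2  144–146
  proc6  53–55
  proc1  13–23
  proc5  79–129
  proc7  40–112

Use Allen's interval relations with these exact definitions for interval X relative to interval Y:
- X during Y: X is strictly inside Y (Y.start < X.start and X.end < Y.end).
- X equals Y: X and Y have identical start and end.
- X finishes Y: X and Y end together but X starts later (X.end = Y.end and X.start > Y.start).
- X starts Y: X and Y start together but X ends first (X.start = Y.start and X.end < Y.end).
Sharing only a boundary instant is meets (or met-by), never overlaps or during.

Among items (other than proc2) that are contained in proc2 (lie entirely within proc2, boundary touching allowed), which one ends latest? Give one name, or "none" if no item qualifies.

Target proc2 = [144, 146].
proc1 [13, 23] → before → excluded.
proc3 [22, 71] → before → excluded.
proc4 [33, 70] → before → excluded.
proc5 [79, 129] → before → excluded.
proc6 [53, 55] → before → excluded.
proc7 [40, 112] → before → excluded.
proc8 [36, 62] → before → excluded.
proc9 [17, 73] → before → excluded.
No candidates → none.

none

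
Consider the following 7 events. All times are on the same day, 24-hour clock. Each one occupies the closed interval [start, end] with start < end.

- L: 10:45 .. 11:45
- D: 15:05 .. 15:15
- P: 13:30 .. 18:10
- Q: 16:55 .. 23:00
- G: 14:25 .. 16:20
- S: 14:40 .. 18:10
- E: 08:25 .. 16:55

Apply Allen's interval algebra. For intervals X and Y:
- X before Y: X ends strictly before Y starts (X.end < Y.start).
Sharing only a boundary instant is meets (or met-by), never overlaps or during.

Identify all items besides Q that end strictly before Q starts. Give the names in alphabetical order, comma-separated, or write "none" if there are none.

D, G, L

Target Q = [16:55, 23:00].
D [15:05, 15:15] → before → yes.
E [08:25, 16:55] → meets → no.
G [14:25, 16:20] → before → yes.
L [10:45, 11:45] → before → yes.
P [13:30, 18:10] → overlaps → no.
S [14:40, 18:10] → overlaps → no.
Result: D, G, L.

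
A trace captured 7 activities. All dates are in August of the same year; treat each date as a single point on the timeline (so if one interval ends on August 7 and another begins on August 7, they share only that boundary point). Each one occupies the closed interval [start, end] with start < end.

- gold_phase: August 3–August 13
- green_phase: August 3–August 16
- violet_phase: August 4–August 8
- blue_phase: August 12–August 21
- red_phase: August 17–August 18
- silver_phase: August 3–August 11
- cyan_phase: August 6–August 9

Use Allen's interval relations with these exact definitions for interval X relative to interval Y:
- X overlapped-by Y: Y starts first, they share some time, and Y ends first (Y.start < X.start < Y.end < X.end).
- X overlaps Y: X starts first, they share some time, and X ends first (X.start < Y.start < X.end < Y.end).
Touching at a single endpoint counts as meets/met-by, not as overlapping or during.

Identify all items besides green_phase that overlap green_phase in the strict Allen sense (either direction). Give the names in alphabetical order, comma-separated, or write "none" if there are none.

blue_phase

Target green_phase = [August 3, August 16].
blue_phase [August 12, August 21] → overlapped-by → yes.
cyan_phase [August 6, August 9] → during → no.
gold_phase [August 3, August 13] → starts → no.
red_phase [August 17, August 18] → after → no.
silver_phase [August 3, August 11] → starts → no.
violet_phase [August 4, August 8] → during → no.
Result: blue_phase.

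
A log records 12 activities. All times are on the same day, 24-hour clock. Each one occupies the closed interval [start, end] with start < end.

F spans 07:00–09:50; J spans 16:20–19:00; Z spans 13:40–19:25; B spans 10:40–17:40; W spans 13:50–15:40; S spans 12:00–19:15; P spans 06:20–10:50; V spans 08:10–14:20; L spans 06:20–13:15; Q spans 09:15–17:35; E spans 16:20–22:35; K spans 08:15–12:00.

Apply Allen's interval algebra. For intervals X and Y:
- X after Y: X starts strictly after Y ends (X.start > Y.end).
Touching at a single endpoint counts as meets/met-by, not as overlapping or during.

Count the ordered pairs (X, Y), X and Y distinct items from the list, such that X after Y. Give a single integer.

23

Checking all 132 ordered pairs for relation 'after'; matching pairs in alphabetical order:
(B, F): B after F ✓
(E, F): E after F ✓
(E, K): E after K ✓
(E, L): E after L ✓
(E, P): E after P ✓
(E, V): E after V ✓
(E, W): E after W ✓
(J, F): J after F ✓
(J, K): J after K ✓
(J, L): J after L ✓
(J, P): J after P ✓
(J, V): J after V ✓
(J, W): J after W ✓
(S, F): S after F ✓
(S, P): S after P ✓
(W, F): W after F ✓
(W, K): W after K ✓
(W, L): W after L ✓
(W, P): W after P ✓
(Z, F): Z after F ✓
(Z, K): Z after K ✓
(Z, L): Z after L ✓
(Z, P): Z after P ✓
Count: 23.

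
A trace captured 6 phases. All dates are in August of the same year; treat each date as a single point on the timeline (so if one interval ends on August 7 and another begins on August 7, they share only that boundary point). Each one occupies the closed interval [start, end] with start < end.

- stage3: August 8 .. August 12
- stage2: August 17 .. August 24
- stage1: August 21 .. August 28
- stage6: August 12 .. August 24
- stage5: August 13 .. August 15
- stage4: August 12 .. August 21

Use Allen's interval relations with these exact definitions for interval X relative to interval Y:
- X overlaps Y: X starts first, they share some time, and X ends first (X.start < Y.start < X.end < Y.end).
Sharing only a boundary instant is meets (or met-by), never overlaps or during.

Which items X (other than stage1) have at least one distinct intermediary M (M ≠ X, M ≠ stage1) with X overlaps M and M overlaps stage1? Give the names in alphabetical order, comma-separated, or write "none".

Target stage1 = [August 21, August 28].
Intermediaries M with M overlaps stage1: stage2, stage6.
Via stage2 — items with X overlaps stage2: stage4.
Via stage6 — items with X overlaps stage6: none.
Union: stage4.

stage4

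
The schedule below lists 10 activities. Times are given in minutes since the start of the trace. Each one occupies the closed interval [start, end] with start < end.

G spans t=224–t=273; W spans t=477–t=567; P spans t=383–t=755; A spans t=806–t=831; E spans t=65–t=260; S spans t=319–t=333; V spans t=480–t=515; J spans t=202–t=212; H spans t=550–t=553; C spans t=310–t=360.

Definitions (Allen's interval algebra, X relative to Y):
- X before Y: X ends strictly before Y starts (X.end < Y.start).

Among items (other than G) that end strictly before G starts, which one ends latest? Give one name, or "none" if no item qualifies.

Target G = [t=224, t=273].
A [t=806, t=831] → after → excluded.
C [t=310, t=360] → after → excluded.
E [t=65, t=260] → overlaps → excluded.
H [t=550, t=553] → after → excluded.
J [t=202, t=212] → before → candidate.
P [t=383, t=755] → after → excluded.
S [t=319, t=333] → after → excluded.
V [t=480, t=515] → after → excluded.
W [t=477, t=567] → after → excluded.
Among candidates, latest end is t=212 → J.

J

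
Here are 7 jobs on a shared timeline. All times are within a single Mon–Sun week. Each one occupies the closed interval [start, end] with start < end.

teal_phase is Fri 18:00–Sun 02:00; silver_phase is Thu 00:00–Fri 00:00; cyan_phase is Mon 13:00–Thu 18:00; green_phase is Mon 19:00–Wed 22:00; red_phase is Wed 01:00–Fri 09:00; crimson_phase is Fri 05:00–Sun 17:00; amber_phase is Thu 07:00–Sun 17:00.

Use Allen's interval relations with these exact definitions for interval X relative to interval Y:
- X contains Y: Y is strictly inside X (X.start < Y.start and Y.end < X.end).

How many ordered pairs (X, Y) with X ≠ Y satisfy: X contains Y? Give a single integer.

Checking all 42 ordered pairs for relation 'contains'; matching pairs in alphabetical order:
(amber_phase, teal_phase): amber_phase contains teal_phase ✓
(crimson_phase, teal_phase): crimson_phase contains teal_phase ✓
(cyan_phase, green_phase): cyan_phase contains green_phase ✓
(red_phase, silver_phase): red_phase contains silver_phase ✓
Count: 4.

4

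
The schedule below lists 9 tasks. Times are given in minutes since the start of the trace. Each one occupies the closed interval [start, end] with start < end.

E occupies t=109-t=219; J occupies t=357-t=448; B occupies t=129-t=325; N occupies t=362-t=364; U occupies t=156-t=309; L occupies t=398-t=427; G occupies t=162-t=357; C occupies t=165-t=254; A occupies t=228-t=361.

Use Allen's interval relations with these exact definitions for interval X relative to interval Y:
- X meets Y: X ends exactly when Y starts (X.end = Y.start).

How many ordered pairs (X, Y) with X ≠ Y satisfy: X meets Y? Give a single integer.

1

Checking all 72 ordered pairs for relation 'meets'; matching pairs in alphabetical order:
(G, J): G meets J ✓
Count: 1.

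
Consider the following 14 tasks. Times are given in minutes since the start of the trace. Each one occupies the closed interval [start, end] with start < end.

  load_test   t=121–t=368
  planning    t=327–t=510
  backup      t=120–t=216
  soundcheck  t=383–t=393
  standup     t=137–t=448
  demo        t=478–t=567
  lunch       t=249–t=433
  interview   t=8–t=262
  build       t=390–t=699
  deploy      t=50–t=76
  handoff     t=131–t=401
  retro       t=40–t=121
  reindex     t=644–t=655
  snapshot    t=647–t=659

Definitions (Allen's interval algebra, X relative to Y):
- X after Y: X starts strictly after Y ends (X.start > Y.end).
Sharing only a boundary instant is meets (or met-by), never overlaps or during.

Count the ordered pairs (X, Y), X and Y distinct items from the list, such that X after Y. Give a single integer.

Checking all 182 ordered pairs for relation 'after'; matching pairs in alphabetical order:
(backup, deploy): backup after deploy ✓
(build, backup): build after backup ✓
(build, deploy): build after deploy ✓
(build, interview): build after interview ✓
(build, load_test): build after load_test ✓
(build, retro): build after retro ✓
(demo, backup): demo after backup ✓
(demo, deploy): demo after deploy ✓
(demo, handoff): demo after handoff ✓
(demo, interview): demo after interview ✓
(demo, load_test): demo after load_test ✓
(demo, lunch): demo after lunch ✓
(demo, retro): demo after retro ✓
(demo, soundcheck): demo after soundcheck ✓
(demo, standup): demo after standup ✓
(handoff, deploy): handoff after deploy ✓
(handoff, retro): handoff after retro ✓
(load_test, deploy): load_test after deploy ✓
(lunch, backup): lunch after backup ✓
(lunch, deploy): lunch after deploy ✓
(lunch, retro): lunch after retro ✓
(planning, backup): planning after backup ✓
(planning, deploy): planning after deploy ✓
(planning, interview): planning after interview ✓
... plus 30 further pairs not listed.
Count: 54.

54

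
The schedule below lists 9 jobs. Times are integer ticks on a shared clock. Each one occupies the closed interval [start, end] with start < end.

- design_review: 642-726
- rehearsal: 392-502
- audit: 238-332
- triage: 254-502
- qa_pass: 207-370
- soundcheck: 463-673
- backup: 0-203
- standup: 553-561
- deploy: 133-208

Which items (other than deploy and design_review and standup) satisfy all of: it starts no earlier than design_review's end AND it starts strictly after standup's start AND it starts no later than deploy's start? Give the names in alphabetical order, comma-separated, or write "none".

none

Conditions: its start is no earlier than design_review's end (X.start >= 726) AND its start is strictly after standup's start (X.start > 553) AND its start is no later than deploy's start (X.start <= 133).
audit: start 238 >= 726? ✗; start 238 > 553? ✗; start 238 <= 133? ✗ → no.
backup: start 0 >= 726? ✗; start 0 > 553? ✗; start 0 <= 133? ✓ → no.
qa_pass: start 207 >= 726? ✗; start 207 > 553? ✗; start 207 <= 133? ✗ → no.
rehearsal: start 392 >= 726? ✗; start 392 > 553? ✗; start 392 <= 133? ✗ → no.
soundcheck: start 463 >= 726? ✗; start 463 > 553? ✗; start 463 <= 133? ✗ → no.
triage: start 254 >= 726? ✗; start 254 > 553? ✗; start 254 <= 133? ✗ → no.
Result: none.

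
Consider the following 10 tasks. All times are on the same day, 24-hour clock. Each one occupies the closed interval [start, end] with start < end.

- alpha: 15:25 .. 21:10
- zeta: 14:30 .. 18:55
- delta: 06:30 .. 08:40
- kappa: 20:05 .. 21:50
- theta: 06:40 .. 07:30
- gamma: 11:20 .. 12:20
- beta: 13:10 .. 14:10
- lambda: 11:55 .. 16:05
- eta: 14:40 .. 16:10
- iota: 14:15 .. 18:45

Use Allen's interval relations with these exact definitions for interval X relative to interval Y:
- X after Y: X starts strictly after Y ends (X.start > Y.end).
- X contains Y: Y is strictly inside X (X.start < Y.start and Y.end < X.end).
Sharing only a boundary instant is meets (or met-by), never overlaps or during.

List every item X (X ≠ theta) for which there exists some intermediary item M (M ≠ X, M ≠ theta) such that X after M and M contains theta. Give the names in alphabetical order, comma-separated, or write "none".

Target theta = [06:40, 07:30].
Intermediaries M with M contains theta: delta.
Via delta — items with X after delta: alpha, beta, eta, gamma, iota, kappa, lambda, zeta.
Union: alpha, beta, eta, gamma, iota, kappa, lambda, zeta.

alpha, beta, eta, gamma, iota, kappa, lambda, zeta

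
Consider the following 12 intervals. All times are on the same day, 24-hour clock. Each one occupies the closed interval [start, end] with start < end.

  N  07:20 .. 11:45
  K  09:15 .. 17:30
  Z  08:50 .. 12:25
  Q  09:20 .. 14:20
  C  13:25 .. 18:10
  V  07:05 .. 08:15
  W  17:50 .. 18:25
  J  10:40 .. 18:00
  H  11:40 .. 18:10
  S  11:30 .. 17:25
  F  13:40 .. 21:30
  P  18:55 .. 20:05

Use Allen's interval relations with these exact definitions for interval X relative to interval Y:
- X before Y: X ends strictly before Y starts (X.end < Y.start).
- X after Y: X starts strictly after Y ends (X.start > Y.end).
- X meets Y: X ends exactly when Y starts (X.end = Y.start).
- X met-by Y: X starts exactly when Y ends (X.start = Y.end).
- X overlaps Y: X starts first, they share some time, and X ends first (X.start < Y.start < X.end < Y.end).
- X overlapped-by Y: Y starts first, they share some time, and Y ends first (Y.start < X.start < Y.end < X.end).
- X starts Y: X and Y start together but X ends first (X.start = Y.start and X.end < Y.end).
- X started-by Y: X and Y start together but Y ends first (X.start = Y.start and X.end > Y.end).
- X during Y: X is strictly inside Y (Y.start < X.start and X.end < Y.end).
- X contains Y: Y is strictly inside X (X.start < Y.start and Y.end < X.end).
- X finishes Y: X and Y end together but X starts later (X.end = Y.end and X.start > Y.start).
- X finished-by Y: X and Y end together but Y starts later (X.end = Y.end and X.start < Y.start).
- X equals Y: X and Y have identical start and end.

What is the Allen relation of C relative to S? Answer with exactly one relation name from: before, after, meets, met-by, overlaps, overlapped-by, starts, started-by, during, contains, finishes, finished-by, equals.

overlapped-by

C = [13:25, 18:10]; S = [11:30, 17:25].
Compare endpoints: C.start > S.start, C.start < S.end, C.end > S.start, C.end > S.end.
That pattern is 'overlapped-by'.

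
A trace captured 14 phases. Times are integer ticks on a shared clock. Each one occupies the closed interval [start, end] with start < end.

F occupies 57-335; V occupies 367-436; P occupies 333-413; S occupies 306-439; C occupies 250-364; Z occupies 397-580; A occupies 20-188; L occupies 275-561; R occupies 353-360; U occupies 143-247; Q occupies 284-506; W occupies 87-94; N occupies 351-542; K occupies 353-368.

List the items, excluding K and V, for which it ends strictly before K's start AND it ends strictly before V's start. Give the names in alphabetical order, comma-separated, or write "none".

A, F, U, W

Conditions: its end is strictly before K's start (X.end < 353) AND its end is strictly before V's start (X.end < 367).
A: end 188 < 353? ✓; end 188 < 367? ✓ → yes.
C: end 364 < 353? ✗; end 364 < 367? ✓ → no.
F: end 335 < 353? ✓; end 335 < 367? ✓ → yes.
L: end 561 < 353? ✗; end 561 < 367? ✗ → no.
N: end 542 < 353? ✗; end 542 < 367? ✗ → no.
P: end 413 < 353? ✗; end 413 < 367? ✗ → no.
Q: end 506 < 353? ✗; end 506 < 367? ✗ → no.
R: end 360 < 353? ✗; end 360 < 367? ✓ → no.
S: end 439 < 353? ✗; end 439 < 367? ✗ → no.
U: end 247 < 353? ✓; end 247 < 367? ✓ → yes.
W: end 94 < 353? ✓; end 94 < 367? ✓ → yes.
Z: end 580 < 353? ✗; end 580 < 367? ✗ → no.
Result: A, F, U, W.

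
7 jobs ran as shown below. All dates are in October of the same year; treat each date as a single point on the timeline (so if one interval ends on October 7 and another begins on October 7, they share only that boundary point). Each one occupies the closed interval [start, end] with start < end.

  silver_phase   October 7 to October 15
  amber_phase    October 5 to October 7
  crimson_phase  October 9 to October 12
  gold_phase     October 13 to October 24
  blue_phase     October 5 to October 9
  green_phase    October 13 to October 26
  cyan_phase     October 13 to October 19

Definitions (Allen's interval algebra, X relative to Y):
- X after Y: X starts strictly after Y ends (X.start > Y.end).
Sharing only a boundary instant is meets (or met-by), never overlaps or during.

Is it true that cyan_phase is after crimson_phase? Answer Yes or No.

Yes

cyan_phase = [October 13, October 19], crimson_phase = [October 9, October 12].
Actual relation of cyan_phase to crimson_phase: after.
Asked whether 'after' holds → Yes.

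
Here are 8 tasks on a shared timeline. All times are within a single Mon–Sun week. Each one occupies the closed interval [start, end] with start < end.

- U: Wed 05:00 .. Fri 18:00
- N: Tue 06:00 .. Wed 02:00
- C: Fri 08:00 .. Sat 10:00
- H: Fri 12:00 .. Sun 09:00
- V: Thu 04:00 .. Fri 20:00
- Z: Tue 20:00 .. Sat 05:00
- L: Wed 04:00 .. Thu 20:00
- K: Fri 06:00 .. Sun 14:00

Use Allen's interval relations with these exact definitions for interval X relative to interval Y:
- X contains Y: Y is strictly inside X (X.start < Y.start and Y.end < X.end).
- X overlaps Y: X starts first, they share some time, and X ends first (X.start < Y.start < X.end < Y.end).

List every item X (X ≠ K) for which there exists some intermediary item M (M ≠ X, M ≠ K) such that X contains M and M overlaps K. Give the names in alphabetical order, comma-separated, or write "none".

Z

Target K = [Fri 06:00, Sun 14:00].
Intermediaries M with M overlaps K: U, V, Z.
Via U — items with X contains U: Z.
Via V — items with X contains V: Z.
Via Z — items with X contains Z: none.
Union: Z.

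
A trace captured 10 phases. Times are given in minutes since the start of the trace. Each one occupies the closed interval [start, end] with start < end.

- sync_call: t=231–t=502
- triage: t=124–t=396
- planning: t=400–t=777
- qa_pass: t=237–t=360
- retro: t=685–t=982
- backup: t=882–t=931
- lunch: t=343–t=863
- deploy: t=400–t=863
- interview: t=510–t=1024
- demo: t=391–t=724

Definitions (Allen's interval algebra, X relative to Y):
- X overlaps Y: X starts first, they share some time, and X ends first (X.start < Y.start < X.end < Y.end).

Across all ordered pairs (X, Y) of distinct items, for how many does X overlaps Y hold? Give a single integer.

Checking all 90 ordered pairs for relation 'overlaps'; matching pairs in alphabetical order:
(demo, deploy): demo overlaps deploy ✓
(demo, interview): demo overlaps interview ✓
(demo, planning): demo overlaps planning ✓
(demo, retro): demo overlaps retro ✓
(deploy, interview): deploy overlaps interview ✓
(deploy, retro): deploy overlaps retro ✓
(lunch, interview): lunch overlaps interview ✓
(lunch, retro): lunch overlaps retro ✓
(planning, interview): planning overlaps interview ✓
(planning, retro): planning overlaps retro ✓
(qa_pass, lunch): qa_pass overlaps lunch ✓
(sync_call, demo): sync_call overlaps demo ✓
(sync_call, deploy): sync_call overlaps deploy ✓
(sync_call, lunch): sync_call overlaps lunch ✓
(sync_call, planning): sync_call overlaps planning ✓
(triage, demo): triage overlaps demo ✓
(triage, lunch): triage overlaps lunch ✓
(triage, sync_call): triage overlaps sync_call ✓
Count: 18.

18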